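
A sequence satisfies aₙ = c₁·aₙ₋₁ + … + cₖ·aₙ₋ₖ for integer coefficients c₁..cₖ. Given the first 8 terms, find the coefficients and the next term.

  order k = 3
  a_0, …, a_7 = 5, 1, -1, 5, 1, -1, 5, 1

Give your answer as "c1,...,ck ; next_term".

0,0,1 ; -1

  a_3 = 0·-1 + 0·1 + 1·5 = 5
  a_4 = 0·5 + 0·-1 + 1·1 = 1
  a_5 = 0·1 + 0·5 + 1·-1 = -1
  a_6 = 0·-1 + 0·1 + 1·5 = 5
  a_7 = 0·5 + 0·-1 + 1·1 = 1
  a_8 = 0·1 + 0·5 + 1·-1 = -1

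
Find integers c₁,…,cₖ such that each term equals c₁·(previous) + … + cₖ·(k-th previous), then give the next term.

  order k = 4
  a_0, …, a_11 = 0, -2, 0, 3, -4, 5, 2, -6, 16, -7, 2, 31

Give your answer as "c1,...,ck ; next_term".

  a_4 = 0·3 + 1·0 + 2·-2 + -1·0 = -4
  a_5 = 0·-4 + 1·3 + 2·0 + -1·-2 = 5
  a_6 = 0·5 + 1·-4 + 2·3 + -1·0 = 2
  a_7 = 0·2 + 1·5 + 2·-4 + -1·3 = -6
  a_8 = 0·-6 + 1·2 + 2·5 + -1·-4 = 16
  a_9 = 0·16 + 1·-6 + 2·2 + -1·5 = -7
  a_10 = 0·-7 + 1·16 + 2·-6 + -1·2 = 2
  a_11 = 0·2 + 1·-7 + 2·16 + -1·-6 = 31
  a_12 = 0·31 + 1·2 + 2·-7 + -1·16 = -28

0,1,2,-1 ; -28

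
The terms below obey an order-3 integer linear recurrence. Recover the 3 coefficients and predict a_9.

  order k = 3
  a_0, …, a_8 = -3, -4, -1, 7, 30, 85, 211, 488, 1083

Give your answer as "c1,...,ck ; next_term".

  a_3 = 3·-1 + -1·-4 + -2·-3 = 7
  a_4 = 3·7 + -1·-1 + -2·-4 = 30
  a_5 = 3·30 + -1·7 + -2·-1 = 85
  a_6 = 3·85 + -1·30 + -2·7 = 211
  a_7 = 3·211 + -1·85 + -2·30 = 488
  a_8 = 3·488 + -1·211 + -2·85 = 1083
  a_9 = 3·1083 + -1·488 + -2·211 = 2339

3,-1,-2 ; 2339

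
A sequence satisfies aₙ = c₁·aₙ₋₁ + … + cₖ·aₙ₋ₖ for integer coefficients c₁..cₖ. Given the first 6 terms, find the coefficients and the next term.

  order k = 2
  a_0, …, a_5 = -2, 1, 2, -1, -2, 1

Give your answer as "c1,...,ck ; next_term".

  a_2 = 0·1 + -1·-2 = 2
  a_3 = 0·2 + -1·1 = -1
  a_4 = 0·-1 + -1·2 = -2
  a_5 = 0·-2 + -1·-1 = 1
  a_6 = 0·1 + -1·-2 = 2

0,-1 ; 2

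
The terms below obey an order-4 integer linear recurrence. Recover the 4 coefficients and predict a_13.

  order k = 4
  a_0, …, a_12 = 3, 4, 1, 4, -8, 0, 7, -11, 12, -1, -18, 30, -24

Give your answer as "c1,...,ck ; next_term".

-1,-1,0,-1 ; -5

  a_4 = -1·4 + -1·1 + 0·4 + -1·3 = -8
  a_5 = -1·-8 + -1·4 + 0·1 + -1·4 = 0
  a_6 = -1·0 + -1·-8 + 0·4 + -1·1 = 7
  a_7 = -1·7 + -1·0 + 0·-8 + -1·4 = -11
  a_8 = -1·-11 + -1·7 + 0·0 + -1·-8 = 12
  a_9 = -1·12 + -1·-11 + 0·7 + -1·0 = -1
  a_10 = -1·-1 + -1·12 + 0·-11 + -1·7 = -18
  a_11 = -1·-18 + -1·-1 + 0·12 + -1·-11 = 30
  a_12 = -1·30 + -1·-18 + 0·-1 + -1·12 = -24
  a_13 = -1·-24 + -1·30 + 0·-18 + -1·-1 = -5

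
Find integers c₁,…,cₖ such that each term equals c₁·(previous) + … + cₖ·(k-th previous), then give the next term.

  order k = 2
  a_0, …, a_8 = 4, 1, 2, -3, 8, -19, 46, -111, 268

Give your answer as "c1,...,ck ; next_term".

  a_2 = -2·1 + 1·4 = 2
  a_3 = -2·2 + 1·1 = -3
  a_4 = -2·-3 + 1·2 = 8
  a_5 = -2·8 + 1·-3 = -19
  a_6 = -2·-19 + 1·8 = 46
  a_7 = -2·46 + 1·-19 = -111
  a_8 = -2·-111 + 1·46 = 268
  a_9 = -2·268 + 1·-111 = -647

-2,1 ; -647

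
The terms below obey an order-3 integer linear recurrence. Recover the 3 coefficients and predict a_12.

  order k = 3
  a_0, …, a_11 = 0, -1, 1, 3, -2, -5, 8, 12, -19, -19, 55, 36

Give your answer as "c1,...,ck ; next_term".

1,-2,3 ; -131

  a_3 = 1·1 + -2·-1 + 3·0 = 3
  a_4 = 1·3 + -2·1 + 3·-1 = -2
  a_5 = 1·-2 + -2·3 + 3·1 = -5
  a_6 = 1·-5 + -2·-2 + 3·3 = 8
  a_7 = 1·8 + -2·-5 + 3·-2 = 12
  a_8 = 1·12 + -2·8 + 3·-5 = -19
  a_9 = 1·-19 + -2·12 + 3·8 = -19
  a_10 = 1·-19 + -2·-19 + 3·12 = 55
  a_11 = 1·55 + -2·-19 + 3·-19 = 36
  a_12 = 1·36 + -2·55 + 3·-19 = -131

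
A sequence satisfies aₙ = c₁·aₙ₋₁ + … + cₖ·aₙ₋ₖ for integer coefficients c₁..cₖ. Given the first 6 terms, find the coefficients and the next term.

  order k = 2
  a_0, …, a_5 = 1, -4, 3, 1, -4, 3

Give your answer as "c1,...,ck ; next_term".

-1,-1 ; 1

  a_2 = -1·-4 + -1·1 = 3
  a_3 = -1·3 + -1·-4 = 1
  a_4 = -1·1 + -1·3 = -4
  a_5 = -1·-4 + -1·1 = 3
  a_6 = -1·3 + -1·-4 = 1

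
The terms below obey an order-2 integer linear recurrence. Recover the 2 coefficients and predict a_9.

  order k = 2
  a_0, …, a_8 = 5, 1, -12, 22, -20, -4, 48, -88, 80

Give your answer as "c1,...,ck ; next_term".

-2,-2 ; 16

  a_2 = -2·1 + -2·5 = -12
  a_3 = -2·-12 + -2·1 = 22
  a_4 = -2·22 + -2·-12 = -20
  a_5 = -2·-20 + -2·22 = -4
  a_6 = -2·-4 + -2·-20 = 48
  a_7 = -2·48 + -2·-4 = -88
  a_8 = -2·-88 + -2·48 = 80
  a_9 = -2·80 + -2·-88 = 16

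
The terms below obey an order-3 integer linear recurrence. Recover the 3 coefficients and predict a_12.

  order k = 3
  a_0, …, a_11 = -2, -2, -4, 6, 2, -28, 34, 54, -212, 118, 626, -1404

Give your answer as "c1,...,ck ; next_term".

-1,-3,2 ; -238

  a_3 = -1·-4 + -3·-2 + 2·-2 = 6
  a_4 = -1·6 + -3·-4 + 2·-2 = 2
  a_5 = -1·2 + -3·6 + 2·-4 = -28
  a_6 = -1·-28 + -3·2 + 2·6 = 34
  a_7 = -1·34 + -3·-28 + 2·2 = 54
  a_8 = -1·54 + -3·34 + 2·-28 = -212
  a_9 = -1·-212 + -3·54 + 2·34 = 118
  a_10 = -1·118 + -3·-212 + 2·54 = 626
  a_11 = -1·626 + -3·118 + 2·-212 = -1404
  a_12 = -1·-1404 + -3·626 + 2·118 = -238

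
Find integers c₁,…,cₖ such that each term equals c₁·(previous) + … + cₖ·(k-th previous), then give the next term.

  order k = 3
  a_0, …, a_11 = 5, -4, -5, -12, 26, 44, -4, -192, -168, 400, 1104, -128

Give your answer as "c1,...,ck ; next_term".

  a_3 = 0·-5 + -2·-4 + -4·5 = -12
  a_4 = 0·-12 + -2·-5 + -4·-4 = 26
  a_5 = 0·26 + -2·-12 + -4·-5 = 44
  a_6 = 0·44 + -2·26 + -4·-12 = -4
  a_7 = 0·-4 + -2·44 + -4·26 = -192
  a_8 = 0·-192 + -2·-4 + -4·44 = -168
  a_9 = 0·-168 + -2·-192 + -4·-4 = 400
  a_10 = 0·400 + -2·-168 + -4·-192 = 1104
  a_11 = 0·1104 + -2·400 + -4·-168 = -128
  a_12 = 0·-128 + -2·1104 + -4·400 = -3808

0,-2,-4 ; -3808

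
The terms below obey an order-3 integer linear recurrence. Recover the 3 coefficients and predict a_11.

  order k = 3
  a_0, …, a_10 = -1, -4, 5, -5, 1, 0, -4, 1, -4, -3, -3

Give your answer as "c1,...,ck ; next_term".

0,1,1 ; -7

  a_3 = 0·5 + 1·-4 + 1·-1 = -5
  a_4 = 0·-5 + 1·5 + 1·-4 = 1
  a_5 = 0·1 + 1·-5 + 1·5 = 0
  a_6 = 0·0 + 1·1 + 1·-5 = -4
  a_7 = 0·-4 + 1·0 + 1·1 = 1
  a_8 = 0·1 + 1·-4 + 1·0 = -4
  a_9 = 0·-4 + 1·1 + 1·-4 = -3
  a_10 = 0·-3 + 1·-4 + 1·1 = -3
  a_11 = 0·-3 + 1·-3 + 1·-4 = -7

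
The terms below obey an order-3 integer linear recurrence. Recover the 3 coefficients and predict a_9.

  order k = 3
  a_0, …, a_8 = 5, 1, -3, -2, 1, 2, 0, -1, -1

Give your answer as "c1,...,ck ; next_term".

-1,0,-1 ; 1

  a_3 = -1·-3 + 0·1 + -1·5 = -2
  a_4 = -1·-2 + 0·-3 + -1·1 = 1
  a_5 = -1·1 + 0·-2 + -1·-3 = 2
  a_6 = -1·2 + 0·1 + -1·-2 = 0
  a_7 = -1·0 + 0·2 + -1·1 = -1
  a_8 = -1·-1 + 0·0 + -1·2 = -1
  a_9 = -1·-1 + 0·-1 + -1·0 = 1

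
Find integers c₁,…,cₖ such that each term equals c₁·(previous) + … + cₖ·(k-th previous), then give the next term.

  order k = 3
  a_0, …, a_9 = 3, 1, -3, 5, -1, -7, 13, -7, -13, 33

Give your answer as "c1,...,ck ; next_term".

  a_3 = -1·-3 + -1·1 + 1·3 = 5
  a_4 = -1·5 + -1·-3 + 1·1 = -1
  a_5 = -1·-1 + -1·5 + 1·-3 = -7
  a_6 = -1·-7 + -1·-1 + 1·5 = 13
  a_7 = -1·13 + -1·-7 + 1·-1 = -7
  a_8 = -1·-7 + -1·13 + 1·-7 = -13
  a_9 = -1·-13 + -1·-7 + 1·13 = 33
  a_10 = -1·33 + -1·-13 + 1·-7 = -27

-1,-1,1 ; -27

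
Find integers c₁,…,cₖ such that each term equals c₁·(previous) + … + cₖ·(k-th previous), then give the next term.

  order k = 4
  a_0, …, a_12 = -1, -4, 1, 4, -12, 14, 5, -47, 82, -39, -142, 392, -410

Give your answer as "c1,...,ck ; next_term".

-1,-1,2,-1 ; -227

  a_4 = -1·4 + -1·1 + 2·-4 + -1·-1 = -12
  a_5 = -1·-12 + -1·4 + 2·1 + -1·-4 = 14
  a_6 = -1·14 + -1·-12 + 2·4 + -1·1 = 5
  a_7 = -1·5 + -1·14 + 2·-12 + -1·4 = -47
  a_8 = -1·-47 + -1·5 + 2·14 + -1·-12 = 82
  a_9 = -1·82 + -1·-47 + 2·5 + -1·14 = -39
  a_10 = -1·-39 + -1·82 + 2·-47 + -1·5 = -142
  a_11 = -1·-142 + -1·-39 + 2·82 + -1·-47 = 392
  a_12 = -1·392 + -1·-142 + 2·-39 + -1·82 = -410
  a_13 = -1·-410 + -1·392 + 2·-142 + -1·-39 = -227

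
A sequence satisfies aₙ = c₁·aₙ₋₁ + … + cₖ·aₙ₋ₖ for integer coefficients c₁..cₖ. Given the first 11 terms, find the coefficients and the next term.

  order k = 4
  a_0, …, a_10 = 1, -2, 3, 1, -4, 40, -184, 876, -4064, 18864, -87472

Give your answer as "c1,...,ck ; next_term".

-4,4,4,-4 ; 405584

  a_4 = -4·1 + 4·3 + 4·-2 + -4·1 = -4
  a_5 = -4·-4 + 4·1 + 4·3 + -4·-2 = 40
  a_6 = -4·40 + 4·-4 + 4·1 + -4·3 = -184
  a_7 = -4·-184 + 4·40 + 4·-4 + -4·1 = 876
  a_8 = -4·876 + 4·-184 + 4·40 + -4·-4 = -4064
  a_9 = -4·-4064 + 4·876 + 4·-184 + -4·40 = 18864
  a_10 = -4·18864 + 4·-4064 + 4·876 + -4·-184 = -87472
  a_11 = -4·-87472 + 4·18864 + 4·-4064 + -4·876 = 405584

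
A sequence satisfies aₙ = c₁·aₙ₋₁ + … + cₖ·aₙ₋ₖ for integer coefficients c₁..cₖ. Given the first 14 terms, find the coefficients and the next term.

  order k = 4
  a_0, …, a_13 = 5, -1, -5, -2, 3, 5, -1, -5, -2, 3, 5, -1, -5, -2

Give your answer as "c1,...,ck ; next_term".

-1,-1,-1,-1 ; 3

  a_4 = -1·-2 + -1·-5 + -1·-1 + -1·5 = 3
  a_5 = -1·3 + -1·-2 + -1·-5 + -1·-1 = 5
  a_6 = -1·5 + -1·3 + -1·-2 + -1·-5 = -1
  a_7 = -1·-1 + -1·5 + -1·3 + -1·-2 = -5
  a_8 = -1·-5 + -1·-1 + -1·5 + -1·3 = -2
  a_9 = -1·-2 + -1·-5 + -1·-1 + -1·5 = 3
  a_10 = -1·3 + -1·-2 + -1·-5 + -1·-1 = 5
  a_11 = -1·5 + -1·3 + -1·-2 + -1·-5 = -1
  a_12 = -1·-1 + -1·5 + -1·3 + -1·-2 = -5
  a_13 = -1·-5 + -1·-1 + -1·5 + -1·3 = -2
  a_14 = -1·-2 + -1·-5 + -1·-1 + -1·5 = 3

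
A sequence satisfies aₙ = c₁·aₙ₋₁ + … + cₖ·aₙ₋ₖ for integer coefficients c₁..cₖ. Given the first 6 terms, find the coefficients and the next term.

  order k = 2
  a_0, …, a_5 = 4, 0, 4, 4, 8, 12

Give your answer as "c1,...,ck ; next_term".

  a_2 = 1·0 + 1·4 = 4
  a_3 = 1·4 + 1·0 = 4
  a_4 = 1·4 + 1·4 = 8
  a_5 = 1·8 + 1·4 = 12
  a_6 = 1·12 + 1·8 = 20

1,1 ; 20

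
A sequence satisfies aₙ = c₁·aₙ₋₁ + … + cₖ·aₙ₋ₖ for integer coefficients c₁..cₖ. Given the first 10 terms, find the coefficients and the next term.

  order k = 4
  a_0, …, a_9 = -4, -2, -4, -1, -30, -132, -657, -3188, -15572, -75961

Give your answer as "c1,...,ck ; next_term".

  a_4 = 4·-1 + 4·-4 + 1·-2 + 2·-4 = -30
  a_5 = 4·-30 + 4·-1 + 1·-4 + 2·-2 = -132
  a_6 = 4·-132 + 4·-30 + 1·-1 + 2·-4 = -657
  a_7 = 4·-657 + 4·-132 + 1·-30 + 2·-1 = -3188
  a_8 = 4·-3188 + 4·-657 + 1·-132 + 2·-30 = -15572
  a_9 = 4·-15572 + 4·-3188 + 1·-657 + 2·-132 = -75961
  a_10 = 4·-75961 + 4·-15572 + 1·-3188 + 2·-657 = -370634

4,4,1,2 ; -370634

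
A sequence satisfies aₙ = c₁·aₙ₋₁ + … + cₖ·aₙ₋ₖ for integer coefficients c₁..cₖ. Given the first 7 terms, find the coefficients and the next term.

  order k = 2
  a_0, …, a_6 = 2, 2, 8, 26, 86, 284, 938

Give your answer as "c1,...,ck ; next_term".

3,1 ; 3098

  a_2 = 3·2 + 1·2 = 8
  a_3 = 3·8 + 1·2 = 26
  a_4 = 3·26 + 1·8 = 86
  a_5 = 3·86 + 1·26 = 284
  a_6 = 3·284 + 1·86 = 938
  a_7 = 3·938 + 1·284 = 3098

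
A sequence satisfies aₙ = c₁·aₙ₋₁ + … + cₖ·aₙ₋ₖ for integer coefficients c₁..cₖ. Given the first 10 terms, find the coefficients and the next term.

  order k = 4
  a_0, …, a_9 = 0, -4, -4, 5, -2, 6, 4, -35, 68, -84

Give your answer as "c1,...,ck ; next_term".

-2,-2,0,-3 ; 20

  a_4 = -2·5 + -2·-4 + 0·-4 + -3·0 = -2
  a_5 = -2·-2 + -2·5 + 0·-4 + -3·-4 = 6
  a_6 = -2·6 + -2·-2 + 0·5 + -3·-4 = 4
  a_7 = -2·4 + -2·6 + 0·-2 + -3·5 = -35
  a_8 = -2·-35 + -2·4 + 0·6 + -3·-2 = 68
  a_9 = -2·68 + -2·-35 + 0·4 + -3·6 = -84
  a_10 = -2·-84 + -2·68 + 0·-35 + -3·4 = 20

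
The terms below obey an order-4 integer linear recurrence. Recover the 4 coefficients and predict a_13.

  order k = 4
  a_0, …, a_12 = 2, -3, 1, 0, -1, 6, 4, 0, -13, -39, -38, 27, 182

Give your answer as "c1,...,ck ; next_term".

  a_4 = 1·0 + -1·1 + -2·-3 + -3·2 = -1
  a_5 = 1·-1 + -1·0 + -2·1 + -3·-3 = 6
  a_6 = 1·6 + -1·-1 + -2·0 + -3·1 = 4
  a_7 = 1·4 + -1·6 + -2·-1 + -3·0 = 0
  a_8 = 1·0 + -1·4 + -2·6 + -3·-1 = -13
  a_9 = 1·-13 + -1·0 + -2·4 + -3·6 = -39
  a_10 = 1·-39 + -1·-13 + -2·0 + -3·4 = -38
  a_11 = 1·-38 + -1·-39 + -2·-13 + -3·0 = 27
  a_12 = 1·27 + -1·-38 + -2·-39 + -3·-13 = 182
  a_13 = 1·182 + -1·27 + -2·-38 + -3·-39 = 348

1,-1,-2,-3 ; 348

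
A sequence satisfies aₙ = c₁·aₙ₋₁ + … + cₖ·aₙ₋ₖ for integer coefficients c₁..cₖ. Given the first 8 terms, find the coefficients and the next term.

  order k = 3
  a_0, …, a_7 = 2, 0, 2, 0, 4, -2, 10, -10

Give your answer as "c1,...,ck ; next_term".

  a_3 = -1·2 + 2·0 + 1·2 = 0
  a_4 = -1·0 + 2·2 + 1·0 = 4
  a_5 = -1·4 + 2·0 + 1·2 = -2
  a_6 = -1·-2 + 2·4 + 1·0 = 10
  a_7 = -1·10 + 2·-2 + 1·4 = -10
  a_8 = -1·-10 + 2·10 + 1·-2 = 28

-1,2,1 ; 28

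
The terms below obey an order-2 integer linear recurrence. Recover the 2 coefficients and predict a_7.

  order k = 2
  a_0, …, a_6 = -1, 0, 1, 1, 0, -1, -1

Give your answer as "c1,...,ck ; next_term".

  a_2 = 1·0 + -1·-1 = 1
  a_3 = 1·1 + -1·0 = 1
  a_4 = 1·1 + -1·1 = 0
  a_5 = 1·0 + -1·1 = -1
  a_6 = 1·-1 + -1·0 = -1
  a_7 = 1·-1 + -1·-1 = 0

1,-1 ; 0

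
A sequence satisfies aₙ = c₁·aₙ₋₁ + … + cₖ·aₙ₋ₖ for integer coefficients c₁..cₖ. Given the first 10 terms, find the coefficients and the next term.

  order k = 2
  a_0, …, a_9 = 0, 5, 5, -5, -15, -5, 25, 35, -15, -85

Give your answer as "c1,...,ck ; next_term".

1,-2 ; -55

  a_2 = 1·5 + -2·0 = 5
  a_3 = 1·5 + -2·5 = -5
  a_4 = 1·-5 + -2·5 = -15
  a_5 = 1·-15 + -2·-5 = -5
  a_6 = 1·-5 + -2·-15 = 25
  a_7 = 1·25 + -2·-5 = 35
  a_8 = 1·35 + -2·25 = -15
  a_9 = 1·-15 + -2·35 = -85
  a_10 = 1·-85 + -2·-15 = -55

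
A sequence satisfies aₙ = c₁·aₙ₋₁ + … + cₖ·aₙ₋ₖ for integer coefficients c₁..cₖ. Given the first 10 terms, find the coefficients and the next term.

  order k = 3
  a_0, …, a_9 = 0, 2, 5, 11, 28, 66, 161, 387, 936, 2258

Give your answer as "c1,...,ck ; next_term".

1,3,1 ; 5453

  a_3 = 1·5 + 3·2 + 1·0 = 11
  a_4 = 1·11 + 3·5 + 1·2 = 28
  a_5 = 1·28 + 3·11 + 1·5 = 66
  a_6 = 1·66 + 3·28 + 1·11 = 161
  a_7 = 1·161 + 3·66 + 1·28 = 387
  a_8 = 1·387 + 3·161 + 1·66 = 936
  a_9 = 1·936 + 3·387 + 1·161 = 2258
  a_10 = 1·2258 + 3·936 + 1·387 = 5453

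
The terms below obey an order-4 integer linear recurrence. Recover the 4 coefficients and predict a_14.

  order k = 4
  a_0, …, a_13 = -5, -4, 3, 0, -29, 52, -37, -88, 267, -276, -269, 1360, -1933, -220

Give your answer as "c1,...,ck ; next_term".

  a_4 = -2·0 + -2·3 + 2·-4 + 3·-5 = -29
  a_5 = -2·-29 + -2·0 + 2·3 + 3·-4 = 52
  a_6 = -2·52 + -2·-29 + 2·0 + 3·3 = -37
  a_7 = -2·-37 + -2·52 + 2·-29 + 3·0 = -88
  a_8 = -2·-88 + -2·-37 + 2·52 + 3·-29 = 267
  a_9 = -2·267 + -2·-88 + 2·-37 + 3·52 = -276
  a_10 = -2·-276 + -2·267 + 2·-88 + 3·-37 = -269
  a_11 = -2·-269 + -2·-276 + 2·267 + 3·-88 = 1360
  a_12 = -2·1360 + -2·-269 + 2·-276 + 3·267 = -1933
  a_13 = -2·-1933 + -2·1360 + 2·-269 + 3·-276 = -220
  a_14 = -2·-220 + -2·-1933 + 2·1360 + 3·-269 = 6219

-2,-2,2,3 ; 6219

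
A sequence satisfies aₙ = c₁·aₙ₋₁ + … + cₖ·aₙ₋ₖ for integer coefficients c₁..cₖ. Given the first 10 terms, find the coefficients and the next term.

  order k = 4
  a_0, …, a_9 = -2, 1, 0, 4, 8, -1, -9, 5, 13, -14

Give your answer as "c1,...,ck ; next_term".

  a_4 = 1·4 + -2·0 + 2·1 + -1·-2 = 8
  a_5 = 1·8 + -2·4 + 2·0 + -1·1 = -1
  a_6 = 1·-1 + -2·8 + 2·4 + -1·0 = -9
  a_7 = 1·-9 + -2·-1 + 2·8 + -1·4 = 5
  a_8 = 1·5 + -2·-9 + 2·-1 + -1·8 = 13
  a_9 = 1·13 + -2·5 + 2·-9 + -1·-1 = -14
  a_10 = 1·-14 + -2·13 + 2·5 + -1·-9 = -21

1,-2,2,-1 ; -21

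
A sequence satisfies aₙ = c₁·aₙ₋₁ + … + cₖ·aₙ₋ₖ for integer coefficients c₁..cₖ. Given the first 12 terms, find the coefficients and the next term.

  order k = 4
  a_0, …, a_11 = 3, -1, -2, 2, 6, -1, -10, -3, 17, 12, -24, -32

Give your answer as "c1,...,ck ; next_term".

  a_4 = 0·2 + -1·-2 + -1·-1 + 1·3 = 6
  a_5 = 0·6 + -1·2 + -1·-2 + 1·-1 = -1
  a_6 = 0·-1 + -1·6 + -1·2 + 1·-2 = -10
  a_7 = 0·-10 + -1·-1 + -1·6 + 1·2 = -3
  a_8 = 0·-3 + -1·-10 + -1·-1 + 1·6 = 17
  a_9 = 0·17 + -1·-3 + -1·-10 + 1·-1 = 12
  a_10 = 0·12 + -1·17 + -1·-3 + 1·-10 = -24
  a_11 = 0·-24 + -1·12 + -1·17 + 1·-3 = -32
  a_12 = 0·-32 + -1·-24 + -1·12 + 1·17 = 29

0,-1,-1,1 ; 29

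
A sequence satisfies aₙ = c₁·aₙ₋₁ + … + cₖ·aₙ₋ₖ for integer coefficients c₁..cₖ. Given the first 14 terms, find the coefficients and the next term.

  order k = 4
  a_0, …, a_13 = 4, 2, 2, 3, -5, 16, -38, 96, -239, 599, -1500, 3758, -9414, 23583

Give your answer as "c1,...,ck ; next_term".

-3,-1,1,1 ; -59077

  a_4 = -3·3 + -1·2 + 1·2 + 1·4 = -5
  a_5 = -3·-5 + -1·3 + 1·2 + 1·2 = 16
  a_6 = -3·16 + -1·-5 + 1·3 + 1·2 = -38
  a_7 = -3·-38 + -1·16 + 1·-5 + 1·3 = 96
  a_8 = -3·96 + -1·-38 + 1·16 + 1·-5 = -239
  a_9 = -3·-239 + -1·96 + 1·-38 + 1·16 = 599
  a_10 = -3·599 + -1·-239 + 1·96 + 1·-38 = -1500
  a_11 = -3·-1500 + -1·599 + 1·-239 + 1·96 = 3758
  a_12 = -3·3758 + -1·-1500 + 1·599 + 1·-239 = -9414
  a_13 = -3·-9414 + -1·3758 + 1·-1500 + 1·599 = 23583
  a_14 = -3·23583 + -1·-9414 + 1·3758 + 1·-1500 = -59077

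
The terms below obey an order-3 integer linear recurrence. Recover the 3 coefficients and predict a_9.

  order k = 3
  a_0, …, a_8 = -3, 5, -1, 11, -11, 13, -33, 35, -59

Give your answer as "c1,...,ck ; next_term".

  a_3 = 0·-1 + 1·5 + -2·-3 = 11
  a_4 = 0·11 + 1·-1 + -2·5 = -11
  a_5 = 0·-11 + 1·11 + -2·-1 = 13
  a_6 = 0·13 + 1·-11 + -2·11 = -33
  a_7 = 0·-33 + 1·13 + -2·-11 = 35
  a_8 = 0·35 + 1·-33 + -2·13 = -59
  a_9 = 0·-59 + 1·35 + -2·-33 = 101

0,1,-2 ; 101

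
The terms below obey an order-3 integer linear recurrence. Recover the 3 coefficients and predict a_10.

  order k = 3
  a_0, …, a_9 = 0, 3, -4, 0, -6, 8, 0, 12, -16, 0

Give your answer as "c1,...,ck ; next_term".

0,0,-2 ; -24

  a_3 = 0·-4 + 0·3 + -2·0 = 0
  a_4 = 0·0 + 0·-4 + -2·3 = -6
  a_5 = 0·-6 + 0·0 + -2·-4 = 8
  a_6 = 0·8 + 0·-6 + -2·0 = 0
  a_7 = 0·0 + 0·8 + -2·-6 = 12
  a_8 = 0·12 + 0·0 + -2·8 = -16
  a_9 = 0·-16 + 0·12 + -2·0 = 0
  a_10 = 0·0 + 0·-16 + -2·12 = -24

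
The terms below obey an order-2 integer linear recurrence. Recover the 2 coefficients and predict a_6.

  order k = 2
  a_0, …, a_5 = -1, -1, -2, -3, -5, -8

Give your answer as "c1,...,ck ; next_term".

  a_2 = 1·-1 + 1·-1 = -2
  a_3 = 1·-2 + 1·-1 = -3
  a_4 = 1·-3 + 1·-2 = -5
  a_5 = 1·-5 + 1·-3 = -8
  a_6 = 1·-8 + 1·-5 = -13

1,1 ; -13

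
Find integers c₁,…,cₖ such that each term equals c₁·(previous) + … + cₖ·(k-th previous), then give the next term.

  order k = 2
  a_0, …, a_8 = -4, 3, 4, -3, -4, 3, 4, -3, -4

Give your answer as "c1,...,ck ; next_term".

0,-1 ; 3

  a_2 = 0·3 + -1·-4 = 4
  a_3 = 0·4 + -1·3 = -3
  a_4 = 0·-3 + -1·4 = -4
  a_5 = 0·-4 + -1·-3 = 3
  a_6 = 0·3 + -1·-4 = 4
  a_7 = 0·4 + -1·3 = -3
  a_8 = 0·-3 + -1·4 = -4
  a_9 = 0·-4 + -1·-3 = 3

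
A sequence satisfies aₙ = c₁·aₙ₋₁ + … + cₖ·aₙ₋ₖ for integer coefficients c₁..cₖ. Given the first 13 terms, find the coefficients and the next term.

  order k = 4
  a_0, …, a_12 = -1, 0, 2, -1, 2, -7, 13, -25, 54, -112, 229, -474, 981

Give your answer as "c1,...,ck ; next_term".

-1,1,-2,1 ; -2025

  a_4 = -1·-1 + 1·2 + -2·0 + 1·-1 = 2
  a_5 = -1·2 + 1·-1 + -2·2 + 1·0 = -7
  a_6 = -1·-7 + 1·2 + -2·-1 + 1·2 = 13
  a_7 = -1·13 + 1·-7 + -2·2 + 1·-1 = -25
  a_8 = -1·-25 + 1·13 + -2·-7 + 1·2 = 54
  a_9 = -1·54 + 1·-25 + -2·13 + 1·-7 = -112
  a_10 = -1·-112 + 1·54 + -2·-25 + 1·13 = 229
  a_11 = -1·229 + 1·-112 + -2·54 + 1·-25 = -474
  a_12 = -1·-474 + 1·229 + -2·-112 + 1·54 = 981
  a_13 = -1·981 + 1·-474 + -2·229 + 1·-112 = -2025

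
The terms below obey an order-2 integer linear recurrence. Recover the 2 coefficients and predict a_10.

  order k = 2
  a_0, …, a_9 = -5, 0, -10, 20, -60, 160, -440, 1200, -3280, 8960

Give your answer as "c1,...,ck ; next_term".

  a_2 = -2·0 + 2·-5 = -10
  a_3 = -2·-10 + 2·0 = 20
  a_4 = -2·20 + 2·-10 = -60
  a_5 = -2·-60 + 2·20 = 160
  a_6 = -2·160 + 2·-60 = -440
  a_7 = -2·-440 + 2·160 = 1200
  a_8 = -2·1200 + 2·-440 = -3280
  a_9 = -2·-3280 + 2·1200 = 8960
  a_10 = -2·8960 + 2·-3280 = -24480

-2,2 ; -24480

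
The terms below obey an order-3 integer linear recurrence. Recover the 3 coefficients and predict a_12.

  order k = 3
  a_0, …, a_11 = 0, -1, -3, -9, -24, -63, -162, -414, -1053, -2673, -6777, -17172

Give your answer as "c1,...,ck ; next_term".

  a_3 = 3·-3 + 0·-1 + -3·0 = -9
  a_4 = 3·-9 + 0·-3 + -3·-1 = -24
  a_5 = 3·-24 + 0·-9 + -3·-3 = -63
  a_6 = 3·-63 + 0·-24 + -3·-9 = -162
  a_7 = 3·-162 + 0·-63 + -3·-24 = -414
  a_8 = 3·-414 + 0·-162 + -3·-63 = -1053
  a_9 = 3·-1053 + 0·-414 + -3·-162 = -2673
  a_10 = 3·-2673 + 0·-1053 + -3·-414 = -6777
  a_11 = 3·-6777 + 0·-2673 + -3·-1053 = -17172
  a_12 = 3·-17172 + 0·-6777 + -3·-2673 = -43497

3,0,-3 ; -43497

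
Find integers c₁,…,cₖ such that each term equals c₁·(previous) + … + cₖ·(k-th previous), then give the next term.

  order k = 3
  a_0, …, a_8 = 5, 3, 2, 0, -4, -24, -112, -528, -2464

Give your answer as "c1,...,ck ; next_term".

4,4,-4 ; -11520

  a_3 = 4·2 + 4·3 + -4·5 = 0
  a_4 = 4·0 + 4·2 + -4·3 = -4
  a_5 = 4·-4 + 4·0 + -4·2 = -24
  a_6 = 4·-24 + 4·-4 + -4·0 = -112
  a_7 = 4·-112 + 4·-24 + -4·-4 = -528
  a_8 = 4·-528 + 4·-112 + -4·-24 = -2464
  a_9 = 4·-2464 + 4·-528 + -4·-112 = -11520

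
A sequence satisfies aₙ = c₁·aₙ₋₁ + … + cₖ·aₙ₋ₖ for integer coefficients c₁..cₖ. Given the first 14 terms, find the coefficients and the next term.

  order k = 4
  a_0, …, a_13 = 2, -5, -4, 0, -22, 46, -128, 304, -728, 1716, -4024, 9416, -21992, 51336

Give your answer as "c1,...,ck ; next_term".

  a_4 = -2·0 + 2·-4 + 2·-5 + -2·2 = -22
  a_5 = -2·-22 + 2·0 + 2·-4 + -2·-5 = 46
  a_6 = -2·46 + 2·-22 + 2·0 + -2·-4 = -128
  a_7 = -2·-128 + 2·46 + 2·-22 + -2·0 = 304
  a_8 = -2·304 + 2·-128 + 2·46 + -2·-22 = -728
  a_9 = -2·-728 + 2·304 + 2·-128 + -2·46 = 1716
  a_10 = -2·1716 + 2·-728 + 2·304 + -2·-128 = -4024
  a_11 = -2·-4024 + 2·1716 + 2·-728 + -2·304 = 9416
  a_12 = -2·9416 + 2·-4024 + 2·1716 + -2·-728 = -21992
  a_13 = -2·-21992 + 2·9416 + 2·-4024 + -2·1716 = 51336
  a_14 = -2·51336 + 2·-21992 + 2·9416 + -2·-4024 = -119776

-2,2,2,-2 ; -119776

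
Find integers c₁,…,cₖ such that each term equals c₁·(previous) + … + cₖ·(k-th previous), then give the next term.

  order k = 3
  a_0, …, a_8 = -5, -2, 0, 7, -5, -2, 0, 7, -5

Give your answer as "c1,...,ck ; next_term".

-1,-1,-1 ; -2

  a_3 = -1·0 + -1·-2 + -1·-5 = 7
  a_4 = -1·7 + -1·0 + -1·-2 = -5
  a_5 = -1·-5 + -1·7 + -1·0 = -2
  a_6 = -1·-2 + -1·-5 + -1·7 = 0
  a_7 = -1·0 + -1·-2 + -1·-5 = 7
  a_8 = -1·7 + -1·0 + -1·-2 = -5
  a_9 = -1·-5 + -1·7 + -1·0 = -2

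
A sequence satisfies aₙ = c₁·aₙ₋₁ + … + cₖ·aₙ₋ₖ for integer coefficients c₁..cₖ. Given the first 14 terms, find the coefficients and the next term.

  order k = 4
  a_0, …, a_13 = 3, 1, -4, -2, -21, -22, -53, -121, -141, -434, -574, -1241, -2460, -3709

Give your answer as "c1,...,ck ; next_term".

0,3,3,-4 ; -8807

  a_4 = 0·-2 + 3·-4 + 3·1 + -4·3 = -21
  a_5 = 0·-21 + 3·-2 + 3·-4 + -4·1 = -22
  a_6 = 0·-22 + 3·-21 + 3·-2 + -4·-4 = -53
  a_7 = 0·-53 + 3·-22 + 3·-21 + -4·-2 = -121
  a_8 = 0·-121 + 3·-53 + 3·-22 + -4·-21 = -141
  a_9 = 0·-141 + 3·-121 + 3·-53 + -4·-22 = -434
  a_10 = 0·-434 + 3·-141 + 3·-121 + -4·-53 = -574
  a_11 = 0·-574 + 3·-434 + 3·-141 + -4·-121 = -1241
  a_12 = 0·-1241 + 3·-574 + 3·-434 + -4·-141 = -2460
  a_13 = 0·-2460 + 3·-1241 + 3·-574 + -4·-434 = -3709
  a_14 = 0·-3709 + 3·-2460 + 3·-1241 + -4·-574 = -8807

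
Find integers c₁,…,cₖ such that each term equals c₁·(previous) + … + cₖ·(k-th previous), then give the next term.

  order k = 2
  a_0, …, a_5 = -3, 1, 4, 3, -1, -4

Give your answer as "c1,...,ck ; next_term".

  a_2 = 1·1 + -1·-3 = 4
  a_3 = 1·4 + -1·1 = 3
  a_4 = 1·3 + -1·4 = -1
  a_5 = 1·-1 + -1·3 = -4
  a_6 = 1·-4 + -1·-1 = -3

1,-1 ; -3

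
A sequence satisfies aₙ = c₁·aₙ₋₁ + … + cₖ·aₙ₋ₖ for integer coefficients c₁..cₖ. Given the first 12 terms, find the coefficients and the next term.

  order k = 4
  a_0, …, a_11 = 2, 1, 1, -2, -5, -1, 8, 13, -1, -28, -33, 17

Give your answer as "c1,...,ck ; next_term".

  a_4 = 0·-2 + -1·1 + -2·1 + -1·2 = -5
  a_5 = 0·-5 + -1·-2 + -2·1 + -1·1 = -1
  a_6 = 0·-1 + -1·-5 + -2·-2 + -1·1 = 8
  a_7 = 0·8 + -1·-1 + -2·-5 + -1·-2 = 13
  a_8 = 0·13 + -1·8 + -2·-1 + -1·-5 = -1
  a_9 = 0·-1 + -1·13 + -2·8 + -1·-1 = -28
  a_10 = 0·-28 + -1·-1 + -2·13 + -1·8 = -33
  a_11 = 0·-33 + -1·-28 + -2·-1 + -1·13 = 17
  a_12 = 0·17 + -1·-33 + -2·-28 + -1·-1 = 90

0,-1,-2,-1 ; 90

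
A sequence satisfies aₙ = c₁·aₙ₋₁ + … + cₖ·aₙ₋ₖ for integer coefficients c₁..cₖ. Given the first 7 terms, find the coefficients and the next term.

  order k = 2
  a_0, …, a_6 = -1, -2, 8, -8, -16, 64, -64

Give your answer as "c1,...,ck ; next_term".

  a_2 = -2·-2 + -4·-1 = 8
  a_3 = -2·8 + -4·-2 = -8
  a_4 = -2·-8 + -4·8 = -16
  a_5 = -2·-16 + -4·-8 = 64
  a_6 = -2·64 + -4·-16 = -64
  a_7 = -2·-64 + -4·64 = -128

-2,-4 ; -128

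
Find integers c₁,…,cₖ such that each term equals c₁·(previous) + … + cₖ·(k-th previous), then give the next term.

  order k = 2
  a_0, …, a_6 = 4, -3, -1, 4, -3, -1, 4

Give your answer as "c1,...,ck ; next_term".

  a_2 = -1·-3 + -1·4 = -1
  a_3 = -1·-1 + -1·-3 = 4
  a_4 = -1·4 + -1·-1 = -3
  a_5 = -1·-3 + -1·4 = -1
  a_6 = -1·-1 + -1·-3 = 4
  a_7 = -1·4 + -1·-1 = -3

-1,-1 ; -3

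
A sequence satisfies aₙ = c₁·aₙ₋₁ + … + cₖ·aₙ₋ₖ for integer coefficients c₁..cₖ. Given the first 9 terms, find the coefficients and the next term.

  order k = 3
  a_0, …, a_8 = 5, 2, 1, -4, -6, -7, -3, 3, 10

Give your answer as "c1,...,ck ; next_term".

1,0,-1 ; 13

  a_3 = 1·1 + 0·2 + -1·5 = -4
  a_4 = 1·-4 + 0·1 + -1·2 = -6
  a_5 = 1·-6 + 0·-4 + -1·1 = -7
  a_6 = 1·-7 + 0·-6 + -1·-4 = -3
  a_7 = 1·-3 + 0·-7 + -1·-6 = 3
  a_8 = 1·3 + 0·-3 + -1·-7 = 10
  a_9 = 1·10 + 0·3 + -1·-3 = 13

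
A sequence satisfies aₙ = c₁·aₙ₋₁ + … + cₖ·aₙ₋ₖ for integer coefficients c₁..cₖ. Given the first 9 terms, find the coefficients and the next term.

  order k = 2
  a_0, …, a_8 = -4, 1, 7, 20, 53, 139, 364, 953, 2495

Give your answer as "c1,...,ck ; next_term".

3,-1 ; 6532

  a_2 = 3·1 + -1·-4 = 7
  a_3 = 3·7 + -1·1 = 20
  a_4 = 3·20 + -1·7 = 53
  a_5 = 3·53 + -1·20 = 139
  a_6 = 3·139 + -1·53 = 364
  a_7 = 3·364 + -1·139 = 953
  a_8 = 3·953 + -1·364 = 2495
  a_9 = 3·2495 + -1·953 = 6532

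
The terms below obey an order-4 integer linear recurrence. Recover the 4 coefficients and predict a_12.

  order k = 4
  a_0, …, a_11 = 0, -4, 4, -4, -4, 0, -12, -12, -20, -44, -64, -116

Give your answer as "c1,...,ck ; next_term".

1,1,1,-1 ; -204

  a_4 = 1·-4 + 1·4 + 1·-4 + -1·0 = -4
  a_5 = 1·-4 + 1·-4 + 1·4 + -1·-4 = 0
  a_6 = 1·0 + 1·-4 + 1·-4 + -1·4 = -12
  a_7 = 1·-12 + 1·0 + 1·-4 + -1·-4 = -12
  a_8 = 1·-12 + 1·-12 + 1·0 + -1·-4 = -20
  a_9 = 1·-20 + 1·-12 + 1·-12 + -1·0 = -44
  a_10 = 1·-44 + 1·-20 + 1·-12 + -1·-12 = -64
  a_11 = 1·-64 + 1·-44 + 1·-20 + -1·-12 = -116
  a_12 = 1·-116 + 1·-64 + 1·-44 + -1·-20 = -204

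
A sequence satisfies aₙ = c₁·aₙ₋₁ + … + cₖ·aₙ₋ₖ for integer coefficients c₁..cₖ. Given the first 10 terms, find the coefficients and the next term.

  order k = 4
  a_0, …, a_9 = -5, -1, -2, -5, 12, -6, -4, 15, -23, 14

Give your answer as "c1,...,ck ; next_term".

-1,-1,0,-1 ; 13

  a_4 = -1·-5 + -1·-2 + 0·-1 + -1·-5 = 12
  a_5 = -1·12 + -1·-5 + 0·-2 + -1·-1 = -6
  a_6 = -1·-6 + -1·12 + 0·-5 + -1·-2 = -4
  a_7 = -1·-4 + -1·-6 + 0·12 + -1·-5 = 15
  a_8 = -1·15 + -1·-4 + 0·-6 + -1·12 = -23
  a_9 = -1·-23 + -1·15 + 0·-4 + -1·-6 = 14
  a_10 = -1·14 + -1·-23 + 0·15 + -1·-4 = 13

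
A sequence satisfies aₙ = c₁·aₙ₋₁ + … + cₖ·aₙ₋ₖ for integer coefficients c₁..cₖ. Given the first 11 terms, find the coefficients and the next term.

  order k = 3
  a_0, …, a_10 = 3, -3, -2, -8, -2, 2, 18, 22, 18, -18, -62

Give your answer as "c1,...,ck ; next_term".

  a_3 = 1·-2 + 0·-3 + -2·3 = -8
  a_4 = 1·-8 + 0·-2 + -2·-3 = -2
  a_5 = 1·-2 + 0·-8 + -2·-2 = 2
  a_6 = 1·2 + 0·-2 + -2·-8 = 18
  a_7 = 1·18 + 0·2 + -2·-2 = 22
  a_8 = 1·22 + 0·18 + -2·2 = 18
  a_9 = 1·18 + 0·22 + -2·18 = -18
  a_10 = 1·-18 + 0·18 + -2·22 = -62
  a_11 = 1·-62 + 0·-18 + -2·18 = -98

1,0,-2 ; -98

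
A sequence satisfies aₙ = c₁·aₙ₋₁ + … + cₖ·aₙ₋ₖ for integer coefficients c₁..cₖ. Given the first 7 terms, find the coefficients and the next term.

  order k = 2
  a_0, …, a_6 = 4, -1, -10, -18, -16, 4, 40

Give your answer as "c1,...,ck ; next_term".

2,-2 ; 72

  a_2 = 2·-1 + -2·4 = -10
  a_3 = 2·-10 + -2·-1 = -18
  a_4 = 2·-18 + -2·-10 = -16
  a_5 = 2·-16 + -2·-18 = 4
  a_6 = 2·4 + -2·-16 = 40
  a_7 = 2·40 + -2·4 = 72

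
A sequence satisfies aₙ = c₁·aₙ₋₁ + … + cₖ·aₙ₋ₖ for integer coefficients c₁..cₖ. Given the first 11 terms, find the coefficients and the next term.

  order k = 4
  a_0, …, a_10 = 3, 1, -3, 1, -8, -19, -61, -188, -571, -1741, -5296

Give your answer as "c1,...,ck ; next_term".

3,1,-2,-2 ; -16111

  a_4 = 3·1 + 1·-3 + -2·1 + -2·3 = -8
  a_5 = 3·-8 + 1·1 + -2·-3 + -2·1 = -19
  a_6 = 3·-19 + 1·-8 + -2·1 + -2·-3 = -61
  a_7 = 3·-61 + 1·-19 + -2·-8 + -2·1 = -188
  a_8 = 3·-188 + 1·-61 + -2·-19 + -2·-8 = -571
  a_9 = 3·-571 + 1·-188 + -2·-61 + -2·-19 = -1741
  a_10 = 3·-1741 + 1·-571 + -2·-188 + -2·-61 = -5296
  a_11 = 3·-5296 + 1·-1741 + -2·-571 + -2·-188 = -16111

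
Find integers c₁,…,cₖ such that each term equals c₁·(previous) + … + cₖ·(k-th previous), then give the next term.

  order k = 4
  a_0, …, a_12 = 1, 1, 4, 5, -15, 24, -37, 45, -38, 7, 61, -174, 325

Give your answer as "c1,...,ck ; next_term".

  a_4 = -2·5 + -1·4 + 0·1 + -1·1 = -15
  a_5 = -2·-15 + -1·5 + 0·4 + -1·1 = 24
  a_6 = -2·24 + -1·-15 + 0·5 + -1·4 = -37
  a_7 = -2·-37 + -1·24 + 0·-15 + -1·5 = 45
  a_8 = -2·45 + -1·-37 + 0·24 + -1·-15 = -38
  a_9 = -2·-38 + -1·45 + 0·-37 + -1·24 = 7
  a_10 = -2·7 + -1·-38 + 0·45 + -1·-37 = 61
  a_11 = -2·61 + -1·7 + 0·-38 + -1·45 = -174
  a_12 = -2·-174 + -1·61 + 0·7 + -1·-38 = 325
  a_13 = -2·325 + -1·-174 + 0·61 + -1·7 = -483

-2,-1,0,-1 ; -483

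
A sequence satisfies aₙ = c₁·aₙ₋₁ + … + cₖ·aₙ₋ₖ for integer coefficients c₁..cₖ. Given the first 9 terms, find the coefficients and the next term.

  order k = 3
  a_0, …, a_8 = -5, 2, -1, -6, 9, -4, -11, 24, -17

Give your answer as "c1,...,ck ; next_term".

-1,-1,1 ; -18

  a_3 = -1·-1 + -1·2 + 1·-5 = -6
  a_4 = -1·-6 + -1·-1 + 1·2 = 9
  a_5 = -1·9 + -1·-6 + 1·-1 = -4
  a_6 = -1·-4 + -1·9 + 1·-6 = -11
  a_7 = -1·-11 + -1·-4 + 1·9 = 24
  a_8 = -1·24 + -1·-11 + 1·-4 = -17
  a_9 = -1·-17 + -1·24 + 1·-11 = -18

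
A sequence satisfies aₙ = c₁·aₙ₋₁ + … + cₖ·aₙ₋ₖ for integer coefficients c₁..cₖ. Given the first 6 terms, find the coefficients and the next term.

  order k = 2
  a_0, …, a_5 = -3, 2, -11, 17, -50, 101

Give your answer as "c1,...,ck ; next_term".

-1,3 ; -251

  a_2 = -1·2 + 3·-3 = -11
  a_3 = -1·-11 + 3·2 = 17
  a_4 = -1·17 + 3·-11 = -50
  a_5 = -1·-50 + 3·17 = 101
  a_6 = -1·101 + 3·-50 = -251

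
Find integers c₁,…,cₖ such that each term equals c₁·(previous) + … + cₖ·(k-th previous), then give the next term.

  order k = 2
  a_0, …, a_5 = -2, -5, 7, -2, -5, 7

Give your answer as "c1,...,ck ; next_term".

  a_2 = -1·-5 + -1·-2 = 7
  a_3 = -1·7 + -1·-5 = -2
  a_4 = -1·-2 + -1·7 = -5
  a_5 = -1·-5 + -1·-2 = 7
  a_6 = -1·7 + -1·-5 = -2

-1,-1 ; -2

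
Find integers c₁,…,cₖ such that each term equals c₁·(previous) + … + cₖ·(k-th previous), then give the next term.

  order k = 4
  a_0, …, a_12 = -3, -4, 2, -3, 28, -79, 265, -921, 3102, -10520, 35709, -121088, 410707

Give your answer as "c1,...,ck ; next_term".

-3,1,-2,-3 ; -1393067

  a_4 = -3·-3 + 1·2 + -2·-4 + -3·-3 = 28
  a_5 = -3·28 + 1·-3 + -2·2 + -3·-4 = -79
  a_6 = -3·-79 + 1·28 + -2·-3 + -3·2 = 265
  a_7 = -3·265 + 1·-79 + -2·28 + -3·-3 = -921
  a_8 = -3·-921 + 1·265 + -2·-79 + -3·28 = 3102
  a_9 = -3·3102 + 1·-921 + -2·265 + -3·-79 = -10520
  a_10 = -3·-10520 + 1·3102 + -2·-921 + -3·265 = 35709
  a_11 = -3·35709 + 1·-10520 + -2·3102 + -3·-921 = -121088
  a_12 = -3·-121088 + 1·35709 + -2·-10520 + -3·3102 = 410707
  a_13 = -3·410707 + 1·-121088 + -2·35709 + -3·-10520 = -1393067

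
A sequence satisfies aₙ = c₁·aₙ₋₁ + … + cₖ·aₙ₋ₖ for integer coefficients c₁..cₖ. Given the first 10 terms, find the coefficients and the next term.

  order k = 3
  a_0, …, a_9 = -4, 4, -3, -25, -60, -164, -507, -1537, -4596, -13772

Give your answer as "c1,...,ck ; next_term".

3,-1,3 ; -41331

  a_3 = 3·-3 + -1·4 + 3·-4 = -25
  a_4 = 3·-25 + -1·-3 + 3·4 = -60
  a_5 = 3·-60 + -1·-25 + 3·-3 = -164
  a_6 = 3·-164 + -1·-60 + 3·-25 = -507
  a_7 = 3·-507 + -1·-164 + 3·-60 = -1537
  a_8 = 3·-1537 + -1·-507 + 3·-164 = -4596
  a_9 = 3·-4596 + -1·-1537 + 3·-507 = -13772
  a_10 = 3·-13772 + -1·-4596 + 3·-1537 = -41331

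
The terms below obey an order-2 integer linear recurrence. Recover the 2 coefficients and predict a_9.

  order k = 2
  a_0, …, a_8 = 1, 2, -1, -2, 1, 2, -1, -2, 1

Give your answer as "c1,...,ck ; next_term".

  a_2 = 0·2 + -1·1 = -1
  a_3 = 0·-1 + -1·2 = -2
  a_4 = 0·-2 + -1·-1 = 1
  a_5 = 0·1 + -1·-2 = 2
  a_6 = 0·2 + -1·1 = -1
  a_7 = 0·-1 + -1·2 = -2
  a_8 = 0·-2 + -1·-1 = 1
  a_9 = 0·1 + -1·-2 = 2

0,-1 ; 2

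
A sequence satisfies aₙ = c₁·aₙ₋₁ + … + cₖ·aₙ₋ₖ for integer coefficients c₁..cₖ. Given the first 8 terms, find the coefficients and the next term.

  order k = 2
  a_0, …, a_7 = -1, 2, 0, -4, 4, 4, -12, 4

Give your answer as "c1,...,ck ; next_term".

-1,-2 ; 20

  a_2 = -1·2 + -2·-1 = 0
  a_3 = -1·0 + -2·2 = -4
  a_4 = -1·-4 + -2·0 = 4
  a_5 = -1·4 + -2·-4 = 4
  a_6 = -1·4 + -2·4 = -12
  a_7 = -1·-12 + -2·4 = 4
  a_8 = -1·4 + -2·-12 = 20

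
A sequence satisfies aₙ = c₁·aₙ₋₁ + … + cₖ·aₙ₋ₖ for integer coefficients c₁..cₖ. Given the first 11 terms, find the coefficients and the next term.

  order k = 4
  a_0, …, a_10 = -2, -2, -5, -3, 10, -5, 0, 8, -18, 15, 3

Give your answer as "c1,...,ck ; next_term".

-1,-1,0,-1 ; -26

  a_4 = -1·-3 + -1·-5 + 0·-2 + -1·-2 = 10
  a_5 = -1·10 + -1·-3 + 0·-5 + -1·-2 = -5
  a_6 = -1·-5 + -1·10 + 0·-3 + -1·-5 = 0
  a_7 = -1·0 + -1·-5 + 0·10 + -1·-3 = 8
  a_8 = -1·8 + -1·0 + 0·-5 + -1·10 = -18
  a_9 = -1·-18 + -1·8 + 0·0 + -1·-5 = 15
  a_10 = -1·15 + -1·-18 + 0·8 + -1·0 = 3
  a_11 = -1·3 + -1·15 + 0·-18 + -1·8 = -26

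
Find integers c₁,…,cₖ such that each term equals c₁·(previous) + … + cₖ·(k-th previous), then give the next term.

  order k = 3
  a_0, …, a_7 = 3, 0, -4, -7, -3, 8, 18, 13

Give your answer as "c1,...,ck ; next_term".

1,-1,-1 ; -13

  a_3 = 1·-4 + -1·0 + -1·3 = -7
  a_4 = 1·-7 + -1·-4 + -1·0 = -3
  a_5 = 1·-3 + -1·-7 + -1·-4 = 8
  a_6 = 1·8 + -1·-3 + -1·-7 = 18
  a_7 = 1·18 + -1·8 + -1·-3 = 13
  a_8 = 1·13 + -1·18 + -1·8 = -13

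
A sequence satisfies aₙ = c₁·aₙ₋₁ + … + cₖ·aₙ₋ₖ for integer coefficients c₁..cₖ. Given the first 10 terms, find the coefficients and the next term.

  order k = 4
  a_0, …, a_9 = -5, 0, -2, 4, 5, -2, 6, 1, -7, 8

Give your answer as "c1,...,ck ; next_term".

  a_4 = 0·4 + 0·-2 + 1·0 + -1·-5 = 5
  a_5 = 0·5 + 0·4 + 1·-2 + -1·0 = -2
  a_6 = 0·-2 + 0·5 + 1·4 + -1·-2 = 6
  a_7 = 0·6 + 0·-2 + 1·5 + -1·4 = 1
  a_8 = 0·1 + 0·6 + 1·-2 + -1·5 = -7
  a_9 = 0·-7 + 0·1 + 1·6 + -1·-2 = 8
  a_10 = 0·8 + 0·-7 + 1·1 + -1·6 = -5

0,0,1,-1 ; -5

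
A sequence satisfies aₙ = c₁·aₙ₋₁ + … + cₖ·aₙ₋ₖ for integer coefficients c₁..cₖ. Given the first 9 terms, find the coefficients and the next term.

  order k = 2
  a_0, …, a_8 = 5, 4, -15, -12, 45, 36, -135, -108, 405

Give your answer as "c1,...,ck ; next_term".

0,-3 ; 324

  a_2 = 0·4 + -3·5 = -15
  a_3 = 0·-15 + -3·4 = -12
  a_4 = 0·-12 + -3·-15 = 45
  a_5 = 0·45 + -3·-12 = 36
  a_6 = 0·36 + -3·45 = -135
  a_7 = 0·-135 + -3·36 = -108
  a_8 = 0·-108 + -3·-135 = 405
  a_9 = 0·405 + -3·-108 = 324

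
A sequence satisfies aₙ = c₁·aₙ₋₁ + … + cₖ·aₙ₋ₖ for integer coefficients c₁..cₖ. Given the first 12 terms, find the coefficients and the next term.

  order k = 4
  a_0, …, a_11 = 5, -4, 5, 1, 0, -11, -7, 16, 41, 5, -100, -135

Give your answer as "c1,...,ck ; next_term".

  a_4 = 1·1 + -2·5 + -1·-4 + 1·5 = 0
  a_5 = 1·0 + -2·1 + -1·5 + 1·-4 = -11
  a_6 = 1·-11 + -2·0 + -1·1 + 1·5 = -7
  a_7 = 1·-7 + -2·-11 + -1·0 + 1·1 = 16
  a_8 = 1·16 + -2·-7 + -1·-11 + 1·0 = 41
  a_9 = 1·41 + -2·16 + -1·-7 + 1·-11 = 5
  a_10 = 1·5 + -2·41 + -1·16 + 1·-7 = -100
  a_11 = 1·-100 + -2·5 + -1·41 + 1·16 = -135
  a_12 = 1·-135 + -2·-100 + -1·5 + 1·41 = 101

1,-2,-1,1 ; 101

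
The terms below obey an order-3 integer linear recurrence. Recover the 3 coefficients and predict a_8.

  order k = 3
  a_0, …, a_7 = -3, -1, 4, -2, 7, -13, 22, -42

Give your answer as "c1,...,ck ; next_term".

  a_3 = -1·4 + 1·-1 + -1·-3 = -2
  a_4 = -1·-2 + 1·4 + -1·-1 = 7
  a_5 = -1·7 + 1·-2 + -1·4 = -13
  a_6 = -1·-13 + 1·7 + -1·-2 = 22
  a_7 = -1·22 + 1·-13 + -1·7 = -42
  a_8 = -1·-42 + 1·22 + -1·-13 = 77

-1,1,-1 ; 77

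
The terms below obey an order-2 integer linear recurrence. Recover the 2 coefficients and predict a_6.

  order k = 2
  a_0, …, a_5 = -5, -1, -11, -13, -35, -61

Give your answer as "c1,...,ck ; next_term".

1,2 ; -131

  a_2 = 1·-1 + 2·-5 = -11
  a_3 = 1·-11 + 2·-1 = -13
  a_4 = 1·-13 + 2·-11 = -35
  a_5 = 1·-35 + 2·-13 = -61
  a_6 = 1·-61 + 2·-35 = -131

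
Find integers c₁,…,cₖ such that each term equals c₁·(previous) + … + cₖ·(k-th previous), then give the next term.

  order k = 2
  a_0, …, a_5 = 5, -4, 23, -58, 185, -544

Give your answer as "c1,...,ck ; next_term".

-2,3 ; 1643

  a_2 = -2·-4 + 3·5 = 23
  a_3 = -2·23 + 3·-4 = -58
  a_4 = -2·-58 + 3·23 = 185
  a_5 = -2·185 + 3·-58 = -544
  a_6 = -2·-544 + 3·185 = 1643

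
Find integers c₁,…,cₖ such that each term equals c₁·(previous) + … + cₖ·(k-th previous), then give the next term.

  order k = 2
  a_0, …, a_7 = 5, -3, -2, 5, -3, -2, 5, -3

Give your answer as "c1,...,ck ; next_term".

  a_2 = -1·-3 + -1·5 = -2
  a_3 = -1·-2 + -1·-3 = 5
  a_4 = -1·5 + -1·-2 = -3
  a_5 = -1·-3 + -1·5 = -2
  a_6 = -1·-2 + -1·-3 = 5
  a_7 = -1·5 + -1·-2 = -3
  a_8 = -1·-3 + -1·5 = -2

-1,-1 ; -2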